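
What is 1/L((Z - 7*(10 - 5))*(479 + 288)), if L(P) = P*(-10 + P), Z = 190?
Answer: 1/14132454375 ≈ 7.0759e-11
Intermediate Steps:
1/L((Z - 7*(10 - 5))*(479 + 288)) = 1/(((190 - 7*(10 - 5))*(479 + 288))*(-10 + (190 - 7*(10 - 5))*(479 + 288))) = 1/(((190 - 7*5)*767)*(-10 + (190 - 7*5)*767)) = 1/(((190 - 35)*767)*(-10 + (190 - 35)*767)) = 1/((155*767)*(-10 + 155*767)) = 1/(118885*(-10 + 118885)) = 1/(118885*118875) = 1/14132454375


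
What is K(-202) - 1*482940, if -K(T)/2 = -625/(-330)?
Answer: -15937145/33 ≈ -4.8294e+5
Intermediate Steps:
K(T) = -125/33 (K(T) = -(-1250)/(-330) = -(-1250)*(-1)/330 = -2*125/66 = -125/33)
K(-202) - 1*482940 = -125/33 - 1*482940 = -125/33 - 482940 = -15937145/33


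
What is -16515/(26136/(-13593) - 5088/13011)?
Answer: 64907077941/9093704 ≈ 7137.6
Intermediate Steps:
-16515/(26136/(-13593) - 5088/13011) = -16515/(26136*(-1/13593) - 5088*1/13011) = -16515/(-8712/4531 - 1696/4337) = -16515/(-45468520/19650947) = -16515*(-19650947/45468520) = 64907077941/9093704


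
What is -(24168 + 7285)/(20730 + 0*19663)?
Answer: -31453/20730 ≈ -1.5173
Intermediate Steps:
-(24168 + 7285)/(20730 + 0*19663) = -31453/(20730 + 0) = -31453/20730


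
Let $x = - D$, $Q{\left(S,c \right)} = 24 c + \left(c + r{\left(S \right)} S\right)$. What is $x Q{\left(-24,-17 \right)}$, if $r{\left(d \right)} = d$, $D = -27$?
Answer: $4077$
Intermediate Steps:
$Q{\left(S,c \right)} = S^{2} + 25 c$ ($Q{\left(S,c \right)} = 24 c + \left(c + S S\right) = 24 c + \left(c + S^{2}\right) = S^{2} + 25 c$)
$x = 27$ ($x = \left(-1\right) \left(-27\right) = 27$)
$x Q{\left(-24,-17 \right)} = 27 \left(\left(-24\right)^{2} + 25 \left(-17\right)\right) = 27 \left(576 - 425\right) = 27 \cdot 151 = 4077$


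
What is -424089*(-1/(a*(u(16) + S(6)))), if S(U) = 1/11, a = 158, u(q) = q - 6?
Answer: 1554993/5846 ≈ 265.99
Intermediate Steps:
u(q) = -6 + q
S(U) = 1/11
-424089*(-1/(a*(u(16) + S(6)))) = -424089*(-1/(158*((-6 + 16) + 1/11))) = -424089*(-1/(158*(10 + 1/11))) = -424089/((-158*111/11)) = -424089/(-17538/11) = -424089*(-11/17538) = 1554993/5846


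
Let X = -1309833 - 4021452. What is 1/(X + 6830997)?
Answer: 1/1499712 ≈ 6.6679e-7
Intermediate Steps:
X = -5331285
1/(X + 6830997) = 1/(-5331285 + 6830997) = 1/1499712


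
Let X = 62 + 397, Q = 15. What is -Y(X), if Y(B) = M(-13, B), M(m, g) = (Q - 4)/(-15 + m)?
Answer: 11/28 ≈ 0.39286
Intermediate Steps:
X = 459
M(m, g) = 11/(-15 + m) (M(m, g) = (15 - 4)/(-15 + m) = 11/(-15 + m))
Y(B) = -11/28 (Y(B) = 11/(-15 - 13) = 11/(-28) = 11*(-1/28) = -11/28)
-Y(X) = -1*(-11/28) = 11/28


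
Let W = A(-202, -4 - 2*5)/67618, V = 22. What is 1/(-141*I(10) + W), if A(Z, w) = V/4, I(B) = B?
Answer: -135236/190682749 ≈ -0.00070922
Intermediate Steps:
A(Z, w) = 11/2 (A(Z, w) = 22/4 = 22*(¼) = 11/2)
W = 11/135236 (W = (11/2)/67618 = (11/2)*(1/67618) = 11/135236 ≈ 8.1339e-5)
1/(-141*I(10) + W) = 1/(-1410 + 11/135236) = 1/(-190682749/135236) = -135236/190682749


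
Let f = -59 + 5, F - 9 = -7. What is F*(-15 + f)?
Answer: -138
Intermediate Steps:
F = 2 (F = 9 - 7 = 2)
f = -54
F*(-15 + f) = 2*(-15 - 54) = 2*(-69) = -138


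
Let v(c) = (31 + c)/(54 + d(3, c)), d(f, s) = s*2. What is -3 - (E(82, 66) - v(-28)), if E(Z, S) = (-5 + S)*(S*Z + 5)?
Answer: -660883/2 ≈ -3.3044e+5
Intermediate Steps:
d(f, s) = 2*s
v(c) = (31 + c)/(54 + 2*c)
E(Z, S) = (-5 + S)*(5 + S*Z)
-3 - (E(82, 66) - v(-28)) = -3 - ((-25 + 5*66 + 82*66**2 - 5*66*82) - (31 - 28)/(2*(27 - 28))) = -3 - ((-25 + 330 + 82*4356 - 27060) - 3/(2*(-1))) = -3 - ((-25 + 330 + 357192 - 27060) - (-1)*3/2) = -3 - (330437 - 1*(-3/2)) = -3 - (330437 + 3/2) = -3 - 1*660877/2 = -3 - 660877/2 = -660883/2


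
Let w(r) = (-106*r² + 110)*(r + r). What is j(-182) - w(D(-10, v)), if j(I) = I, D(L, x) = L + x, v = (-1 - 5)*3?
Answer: -4647846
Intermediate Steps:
v = -18 (v = -6*3 = -18)
w(r) = 2*r*(110 - 106*r²) (w(r) = (110 - 106*r²)*(2*r) = 2*r*(110 - 106*r²))
j(-182) - w(D(-10, v)) = -182 - (-212*(-10 - 18)³ + 220*(-10 - 18)) = -182 - (-212*(-28)³ + 220*(-28)) = -182 - (-212*(-21952) - 6160) = -182 - (4653824 - 6160) = -182 - 1*4647664 = -182 - 4647664 = -4647846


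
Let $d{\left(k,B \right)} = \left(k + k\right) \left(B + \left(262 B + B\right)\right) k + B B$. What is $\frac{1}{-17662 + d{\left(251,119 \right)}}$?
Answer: $\frac{1}{3958475331} \approx 2.5262 \cdot 10^{-10}$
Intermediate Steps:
$d{\left(k,B \right)} = B^{2} + 528 B k^{2}$ ($d{\left(k,B \right)} = 2 k \left(B + 263 B\right) k + B^{2} = 2 k 264 B k + B^{2} = 528 B k k + B^{2} = 528 B k^{2} + B^{2} = B^{2} + 528 B k^{2}$)
$\frac{1}{-17662 + d{\left(251,119 \right)}} = \frac{1}{-17662 + 119 \left(119 + 528 \cdot 251^{2}\right)} = \frac{1}{-17662 + 119 \left(119 + 528 \cdot 63001\right)} = \frac{1}{-17662 + 119 \left(119 + 33264528\right)} = \frac{1}{-17662 + 119 \cdot 33264647} = \frac{1}{-17662 + 3958492993} = \frac{1}{3958475331}$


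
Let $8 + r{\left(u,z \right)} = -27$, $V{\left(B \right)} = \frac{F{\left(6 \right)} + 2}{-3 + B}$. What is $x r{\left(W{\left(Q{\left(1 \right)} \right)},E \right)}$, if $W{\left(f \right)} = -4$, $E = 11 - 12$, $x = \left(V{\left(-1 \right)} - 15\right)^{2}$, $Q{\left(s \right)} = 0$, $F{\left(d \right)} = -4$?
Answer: $- \frac{29435}{4} \approx -7358.8$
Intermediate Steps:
$V{\left(B \right)} = - \frac{2}{-3 + B}$ ($V{\left(B \right)} = \frac{-4 + 2}{-3 + B} = - \frac{2}{-3 + B}$)
$x = \frac{841}{4}$ ($x = \left(- \frac{2}{-3 - 1} - 15\right)^{2} = \left(- \frac{2}{-4} - 15\right)^{2} = \left(\left(-2\right) \left(- \frac{1}{4}\right) - 15\right)^{2} = \left(\frac{1}{2} - 15\right)^{2} = \left(- \frac{29}{2}\right)^{2} = \frac{841}{4} \approx 210.25$)
$E = -1$ ($E = 11 - 12 = -1$)
$r{\left(u,z \right)} = -35$ ($r{\left(u,z \right)} = -8 - 27 = -35$)
$x r{\left(W{\left(Q{\left(1 \right)} \right)},E \right)} = \frac{841}{4} \left(-35\right) = - \frac{29435}{4}$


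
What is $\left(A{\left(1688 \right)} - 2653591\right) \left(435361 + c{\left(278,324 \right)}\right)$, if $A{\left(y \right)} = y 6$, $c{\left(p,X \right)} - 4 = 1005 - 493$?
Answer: $-1152224722051$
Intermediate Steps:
$c{\left(p,X \right)} = 516$ ($c{\left(p,X \right)} = 4 + \left(1005 - 493\right) = 4 + 512 = 516$)
$A{\left(y \right)} = 6 y$
$\left(A{\left(1688 \right)} - 2653591\right) \left(435361 + c{\left(278,324 \right)}\right) = \left(6 \cdot 1688 - 2653591\right) \left(435361 + 516\right) = \left(10128 - 2653591\right) 435877 = \left(-2643463\right) 435877 = -1152224722051$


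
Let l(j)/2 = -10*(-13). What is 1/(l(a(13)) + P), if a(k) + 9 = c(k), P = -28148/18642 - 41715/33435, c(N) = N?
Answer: 6925503/1781533231 ≈ 0.0038874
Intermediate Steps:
P = -19097549/6925503 (P = -28148*1/18642 - 41715*1/33435 = -14074/9321 - 927/743 = -19097549/6925503 ≈ -2.7576)
a(k) = -9 + k
l(j) = 260 (l(j) = 2*(-10*(-13)) = 2*130 = 260)
1/(l(a(13)) + P) = 1/(260 - 19097549/6925503) = 1/(1781533231/6925503) = 6925503/1781533231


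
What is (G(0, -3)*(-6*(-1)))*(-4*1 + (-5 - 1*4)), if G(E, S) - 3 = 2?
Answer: -390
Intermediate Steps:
G(E, S) = 5 (G(E, S) = 3 + 2 = 5)
(G(0, -3)*(-6*(-1)))*(-4*1 + (-5 - 1*4)) = (5*(-6*(-1)))*(-4*1 + (-5 - 1*4)) = (5*6)*(-4 + (-5 - 4)) = 30*(-4 - 9) = 30*(-13) = -390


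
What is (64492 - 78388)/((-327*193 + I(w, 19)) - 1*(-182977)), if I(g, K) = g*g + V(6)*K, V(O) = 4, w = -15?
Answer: -13896/120167 ≈ -0.11564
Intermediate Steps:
I(g, K) = g**2 + 4*K (I(g, K) = g*g + 4*K = g**2 + 4*K)
(64492 - 78388)/((-327*193 + I(w, 19)) - 1*(-182977)) = (64492 - 78388)/((-327*193 + ((-15)**2 + 4*19)) - 1*(-182977)) = -13896/((-63111 + (225 + 76)) + 182977) = -13896/((-63111 + 301) + 182977) = -13896/(-62810 + 182977) = -13896/120167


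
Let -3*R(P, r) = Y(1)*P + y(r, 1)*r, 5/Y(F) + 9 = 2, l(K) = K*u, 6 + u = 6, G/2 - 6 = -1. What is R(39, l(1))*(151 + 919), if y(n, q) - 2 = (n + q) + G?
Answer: 69550/7 ≈ 9935.7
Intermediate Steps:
G = 10 (G = 12 + 2*(-1) = 12 - 2 = 10)
u = 0 (u = -6 + 6 = 0)
y(n, q) = 12 + n + q (y(n, q) = 2 + ((n + q) + 10) = 2 + (10 + n + q) = 12 + n + q)
l(K) = 0 (l(K) = K*0 = 0)
Y(F) = -5/7 (Y(F) = 5/(-9 + 2) = 5/(-7) = 5*(-⅐) = -5/7)
R(P, r) = 5*P/21 - r*(13 + r)/3 (R(P, r) = -(-5*P/7 + (12 + r + 1)*r)/3 = -(-5*P/7 + (13 + r)*r)/3 = -(-5*P/7 + r*(13 + r))/3 = 5*P/21 - r*(13 + r)/3)
R(39, l(1))*(151 + 919) = ((5/21)*39 - ⅓*0*(13 + 0))*(151 + 919) = (65/7 - ⅓*0*13)*1070 = (65/7 + 0)*1070 = (65/7)*1070 = 69550/7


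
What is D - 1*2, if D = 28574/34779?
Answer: -40984/34779 ≈ -1.1784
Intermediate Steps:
D = 28574/34779 (D = 28574*(1/34779) = 28574/34779 ≈ 0.82159)
D - 1*2 = 28574/34779 - 1*2 = 28574/34779 - 2 = -40984/34779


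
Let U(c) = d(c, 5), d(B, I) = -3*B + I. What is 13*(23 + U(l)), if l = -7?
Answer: 637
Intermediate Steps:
d(B, I) = I - 3*B
U(c) = 5 - 3*c
13*(23 + U(l)) = 13*(23 + (5 - 3*(-7))) = 13*(23 + (5 + 21)) = 13*(23 + 26) = 13*49 = 637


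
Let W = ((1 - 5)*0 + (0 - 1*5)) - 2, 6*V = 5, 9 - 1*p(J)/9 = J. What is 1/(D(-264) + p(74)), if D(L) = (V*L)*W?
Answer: 1/955 ≈ 0.0010471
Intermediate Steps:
p(J) = 81 - 9*J
V = ⅚ (V = (⅙)*5 = ⅚ ≈ 0.83333)
W = -7 (W = (-4*0 + (0 - 5)) - 2 = (0 - 5) - 2 = -5 - 2 = -7)
D(L) = -35*L/6 (D(L) = (5*L/6)*(-7) = -35*L/6)
1/(D(-264) + p(74)) = 1/(-35/6*(-264) + (81 - 9*74)) = 1/(1540 + (81 - 666)) = 1/(1540 - 585) = 1/955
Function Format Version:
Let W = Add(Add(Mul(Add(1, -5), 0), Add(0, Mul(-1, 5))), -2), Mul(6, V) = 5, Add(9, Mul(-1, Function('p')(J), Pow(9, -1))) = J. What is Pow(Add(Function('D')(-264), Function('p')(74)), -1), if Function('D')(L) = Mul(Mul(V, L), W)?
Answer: Rational(1, 955) ≈ 0.0010471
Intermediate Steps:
Function('p')(J) = Add(81, Mul(-9, J))
V = Rational(5, 6) (V = Mul(Rational(1, 6), 5) = Rational(5, 6) ≈ 0.83333)
W = -7 (W = Add(Add(Mul(-4, 0), Add(0, -5)), -2) = Add(Add(0, -5), -2) = Add(-5, -2) = -7)
Function('D')(L) = Mul(Rational(-35, 6), L) (Function('D')(L) = Mul(Mul(Rational(5, 6), L), -7) = Mul(Rational(-35, 6), L))
Pow(Add(Function('D')(-264), Function('p')(74)), -1) = Pow(Add(Mul(Rational(-35, 6), -264), Add(81, Mul(-9, 74))), -1) = Pow(Add(1540, Add(81, -666)), -1) = Pow(Add(1540, -585), -1) = Pow(955, -1) = Rational(1, 955)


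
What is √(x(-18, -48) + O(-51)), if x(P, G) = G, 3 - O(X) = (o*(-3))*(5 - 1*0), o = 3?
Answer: 0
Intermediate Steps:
O(X) = 48 (O(X) = 3 - 3*(-3)*(5 - 1*0) = 3 - (-9)*(5 + 0) = 3 - (-9)*5 = 3 - 1*(-45) = 3 + 45 = 48)
√(x(-18, -48) + O(-51)) = √(-48 + 48) = √0 = 0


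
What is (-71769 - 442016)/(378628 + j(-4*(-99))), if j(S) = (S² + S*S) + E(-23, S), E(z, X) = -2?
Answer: -513785/692258 ≈ -0.74219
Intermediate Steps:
j(S) = -2 + 2*S² (j(S) = (S² + S*S) - 2 = (S² + S²) - 2 = 2*S² - 2 = -2 + 2*S²)
(-71769 - 442016)/(378628 + j(-4*(-99))) = (-71769 - 442016)/(378628 + (-2 + 2*(-4*(-99))²)) = -513785/(378628 + (-2 + 2*396²)) = -513785/(378628 + (-2 + 2*156816)) = -513785/(378628 + (-2 + 313632)) = -513785/(378628 + 313630) = -513785/692258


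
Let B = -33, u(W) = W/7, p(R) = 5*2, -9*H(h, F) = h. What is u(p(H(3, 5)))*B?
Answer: -330/7 ≈ -47.143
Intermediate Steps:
H(h, F) = -h/9
p(R) = 10
u(W) = W/7 (u(W) = W*(1/7) = W/7)
u(p(H(3, 5)))*B = ((1/7)*10)*(-33) = (10/7)*(-33) = -330/7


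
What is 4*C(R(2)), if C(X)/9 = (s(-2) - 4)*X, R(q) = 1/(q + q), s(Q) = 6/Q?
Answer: -63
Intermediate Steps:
R(q) = 1/(2*q)
C(X) = -63*X (C(X) = 9*((6/(-2) - 4)*X) = 9*((6*(-1/2) - 4)*X) = 9*((-3 - 4)*X) = 9*(-7*X) = -63*X)
4*C(R(2)) = 4*(-63/(2*2)) = 4*(-63*1/4) = 4*(-63/4) = -63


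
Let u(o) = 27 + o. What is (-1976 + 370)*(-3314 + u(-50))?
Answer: 5359222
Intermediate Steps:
(-1976 + 370)*(-3314 + u(-50)) = (-1976 + 370)*(-3314 + (27 - 50)) = -1606*(-3314 - 23) = -1606*(-3337) = 5359222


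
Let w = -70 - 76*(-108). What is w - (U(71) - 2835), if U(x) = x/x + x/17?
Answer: 186453/17 ≈ 10968.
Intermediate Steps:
w = 8138 (w = -70 + 8208 = 8138)
U(x) = 1 + x/17 (U(x) = 1 + x*(1/17) = 1 + x/17)
w - (U(71) - 2835) = 8138 - ((1 + (1/17)*71) - 2835) = 8138 - ((1 + 71/17) - 2835) = 8138 - (88/17 - 2835) = 8138 - 1*(-48107/17) = 8138 + 48107/17 = 186453/17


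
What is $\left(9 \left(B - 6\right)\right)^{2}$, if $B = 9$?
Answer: $729$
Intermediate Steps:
$\left(9 \left(B - 6\right)\right)^{2} = \left(9 \left(9 - 6\right)\right)^{2} = \left(9 \cdot 3\right)^{2} = 27^{2} = 729$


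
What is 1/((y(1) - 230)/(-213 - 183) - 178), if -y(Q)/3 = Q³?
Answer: -396/70255 ≈ -0.0056366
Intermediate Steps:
y(Q) = -3*Q³
1/((y(1) - 230)/(-213 - 183) - 178) = 1/((-3*1³ - 230)/(-213 - 183) - 178) = 1/((-3*1 - 230)/(-396) - 178) = 1/((-3 - 230)*(-1/396) - 178) = 1/(-233*(-1/396) - 178) = 1/(233/396 - 178) = 1/(-70255/396) = -396/70255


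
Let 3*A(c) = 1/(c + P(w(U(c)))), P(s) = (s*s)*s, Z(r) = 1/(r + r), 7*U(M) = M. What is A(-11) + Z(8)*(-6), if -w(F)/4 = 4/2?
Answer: -4715/12552 ≈ -0.37564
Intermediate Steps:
U(M) = M/7
w(F) = -8 (w(F) = -16/2 = -4*2 = -8)
Z(r) = 1/(2*r)
P(s) = s³ (P(s) = s²*s = s³)
A(c) = 1/(3*(-512 + c)) (A(c) = 1/(3*(c + (-8)³)) = 1/(3*(c - 512)) = 1/(3*(-512 + c)))
A(-11) + Z(8)*(-6) = 1/(3*(-512 - 11)) + ((½)/8)*(-6) = (⅓)/(-523) + ((½)*(⅛))*(-6) = (⅓)*(-1/523) + (1/16)*(-6) = -1/1569 - 3/8 = -4715/12552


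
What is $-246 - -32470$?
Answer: $32224$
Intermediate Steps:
$-246 - -32470 = -246 + 32470 = 32224$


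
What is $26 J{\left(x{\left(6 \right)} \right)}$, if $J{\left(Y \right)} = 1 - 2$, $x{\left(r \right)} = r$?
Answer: $-26$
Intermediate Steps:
$J{\left(Y \right)} = -1$
$26 J{\left(x{\left(6 \right)} \right)} = 26 \left(-1\right) = -26$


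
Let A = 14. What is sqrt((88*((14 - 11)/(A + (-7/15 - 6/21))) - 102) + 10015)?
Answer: sqrt(19219033873)/1391 ≈ 99.664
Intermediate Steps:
sqrt((88*((14 - 11)/(A + (-7/15 - 6/21))) - 102) + 10015) = sqrt((88*((14 - 11)/(14 + (-7/15 - 6/21))) - 102) + 10015) = sqrt((88*(3/(14 + (-7*1/15 - 6*1/21))) - 102) + 10015) = sqrt((88*(3/(14 + (-7/15 - 2/7))) - 102) + 10015) = sqrt((88*(3/(14 - 79/105)) - 102) + 10015) = sqrt((88*(3/(1391/105)) - 102) + 10015) = sqrt((88*(3*(105/1391)) - 102) + 10015) = sqrt((88*(315/1391) - 102) + 10015) = sqrt((27720/1391 - 102) + 10015) = sqrt(-114162/1391 + 10015) = sqrt(13816703/1391) = sqrt(19219033873)/1391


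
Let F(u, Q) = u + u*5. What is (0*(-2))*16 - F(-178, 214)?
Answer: 1068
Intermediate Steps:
F(u, Q) = 6*u (F(u, Q) = u + 5*u = 6*u)
(0*(-2))*16 - F(-178, 214) = (0*(-2))*16 - 6*(-178) = 0*16 - 1*(-1068) = 0 + 1068 = 1068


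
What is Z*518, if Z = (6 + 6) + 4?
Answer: 8288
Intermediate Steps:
Z = 16 (Z = 12 + 4 = 16)
Z*518 = 16*518 = 8288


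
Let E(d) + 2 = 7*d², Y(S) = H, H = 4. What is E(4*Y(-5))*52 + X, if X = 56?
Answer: 93136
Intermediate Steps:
Y(S) = 4
E(d) = -2 + 7*d²
E(4*Y(-5))*52 + X = (-2 + 7*(4*4)²)*52 + 56 = (-2 + 7*16²)*52 + 56 = (-2 + 7*256)*52 + 56 = (-2 + 1792)*52 + 56 = 1790*52 + 56 = 93080 + 56 = 93136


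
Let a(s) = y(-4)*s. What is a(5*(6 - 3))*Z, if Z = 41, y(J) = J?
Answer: -2460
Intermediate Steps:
a(s) = -4*s
a(5*(6 - 3))*Z = -20*(6 - 3)*41 = -20*3*41 = -4*15*41 = -60*41 = -2460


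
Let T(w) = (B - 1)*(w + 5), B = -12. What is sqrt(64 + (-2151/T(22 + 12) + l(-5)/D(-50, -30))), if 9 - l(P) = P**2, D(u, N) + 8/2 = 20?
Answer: 2*sqrt(2841)/13 ≈ 8.2002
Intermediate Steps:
D(u, N) = 16 (D(u, N) = -4 + 20 = 16)
l(P) = 9 - P**2
T(w) = -65 - 13*w (T(w) = (-12 - 1)*(w + 5) = -13*(5 + w) = -65 - 13*w)
sqrt(64 + (-2151/T(22 + 12) + l(-5)/D(-50, -30))) = sqrt(64 + (-2151/(-65 - 13*(22 + 12)) + (9 - 1*(-5)**2)/16)) = sqrt(64 + (-2151/(-65 - 13*34) + (9 - 1*25)*(1/16))) = sqrt(64 + (-2151/(-65 - 442) + (9 - 25)*(1/16))) = sqrt(64 + (-2151/(-507) - 16*1/16)) = sqrt(64 + (-2151*(-1/507) - 1)) = sqrt(64 + (717/169 - 1)) = sqrt(64 + 548/169) = sqrt(11364/169) = 2*sqrt(2841)/13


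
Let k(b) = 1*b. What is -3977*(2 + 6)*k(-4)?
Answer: 127264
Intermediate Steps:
k(b) = b
-3977*(2 + 6)*k(-4) = -3977*(2 + 6)*(-4) = -31816*(-4) = -3977*(-32) = 127264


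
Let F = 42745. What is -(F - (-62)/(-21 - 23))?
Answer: -940359/22 ≈ -42744.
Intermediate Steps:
-(F - (-62)/(-21 - 23)) = -(42745 - (-62)/(-21 - 23)) = -(42745 - (-62)/(-44)) = -(42745 - (-1)*(-62)/44) = -(42745 - 1*31/22) = -(42745 - 31/22) = -1*940359/22 = -940359/22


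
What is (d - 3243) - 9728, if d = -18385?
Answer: -31356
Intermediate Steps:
(d - 3243) - 9728 = (-18385 - 3243) - 9728 = -21628 - 9728 = -31356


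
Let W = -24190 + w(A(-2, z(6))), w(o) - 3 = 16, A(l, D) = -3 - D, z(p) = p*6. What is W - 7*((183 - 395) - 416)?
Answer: -19775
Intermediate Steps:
z(p) = 6*p
w(o) = 19 (w(o) = 3 + 16 = 19)
W = -24171 (W = -24190 + 19 = -24171)
W - 7*((183 - 395) - 416) = -24171 - 7*((183 - 395) - 416) = -24171 - 7*(-212 - 416) = -24171 - 7*(-628) = -24171 + 4396 = -19775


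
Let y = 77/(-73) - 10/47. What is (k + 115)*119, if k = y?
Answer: 46435704/3431 ≈ 13534.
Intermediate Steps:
y = -4349/3431 (y = 77*(-1/73) - 10*1/47 = -77/73 - 10/47 = -4349/3431 ≈ -1.2676)
k = -4349/3431 ≈ -1.2676
(k + 115)*119 = (-4349/3431 + 115)*119 = (390216/3431)*119 = 46435704/3431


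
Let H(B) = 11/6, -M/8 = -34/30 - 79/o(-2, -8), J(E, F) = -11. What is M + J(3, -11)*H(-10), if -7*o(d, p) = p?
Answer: 5419/10 ≈ 541.90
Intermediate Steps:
o(d, p) = -p/7
M = 8431/15 (M = -8*(-34/30 - 79/((-⅐*(-8)))) = -8*(-34*1/30 - 79/8/7) = -8*(-17/15 - 79*7/8) = -8*(-17/15 - 553/8) = -8*(-8431/120) = 8431/15 ≈ 562.07)
H(B) = 11/6 (H(B) = 11*(⅙) = 11/6)
M + J(3, -11)*H(-10) = 8431/15 - 11*11/6 = 8431/15 - 121/6 = 5419/10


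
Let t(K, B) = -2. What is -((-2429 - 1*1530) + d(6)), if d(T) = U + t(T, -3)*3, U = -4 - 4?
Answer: 3973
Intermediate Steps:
U = -8
d(T) = -14 (d(T) = -8 - 2*3 = -8 - 6 = -14)
-((-2429 - 1*1530) + d(6)) = -((-2429 - 1*1530) - 14) = -((-2429 - 1530) - 14) = -(-3959 - 14) = -1*(-3973) = 3973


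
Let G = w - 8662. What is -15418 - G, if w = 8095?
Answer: -14851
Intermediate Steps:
G = -567 (G = 8095 - 8662 = -567)
-15418 - G = -15418 - 1*(-567) = -15418 + 567 = -14851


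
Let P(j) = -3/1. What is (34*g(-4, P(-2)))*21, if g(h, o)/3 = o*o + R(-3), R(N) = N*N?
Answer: 38556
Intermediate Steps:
P(j) = -3 (P(j) = -3*1 = -3)
R(N) = N²
g(h, o) = 27 + 3*o² (g(h, o) = 3*(o*o + (-3)²) = 3*(o² + 9) = 3*(9 + o²) = 27 + 3*o²)
(34*g(-4, P(-2)))*21 = (34*(27 + 3*(-3)²))*21 = (34*(27 + 3*9))*21 = (34*(27 + 27))*21 = (34*54)*21 = 1836*21 = 38556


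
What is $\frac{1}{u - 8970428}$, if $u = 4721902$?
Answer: $- \frac{1}{4248526} \approx -2.3538 \cdot 10^{-7}$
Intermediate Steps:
$\frac{1}{u - 8970428} = \frac{1}{4721902 - 8970428} = \frac{1}{-4248526} = - \frac{1}{4248526}$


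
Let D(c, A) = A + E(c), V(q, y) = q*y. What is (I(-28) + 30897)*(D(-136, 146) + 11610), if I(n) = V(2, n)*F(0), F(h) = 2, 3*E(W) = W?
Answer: 1081538620/3 ≈ 3.6051e+8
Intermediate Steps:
E(W) = W/3
I(n) = 4*n (I(n) = (2*n)*2 = 4*n)
D(c, A) = A + c/3
(I(-28) + 30897)*(D(-136, 146) + 11610) = (4*(-28) + 30897)*((146 + (1/3)*(-136)) + 11610) = (-112 + 30897)*((146 - 136/3) + 11610) = 30785*(302/3 + 11610) = 30785*(35132/3) = 1081538620/3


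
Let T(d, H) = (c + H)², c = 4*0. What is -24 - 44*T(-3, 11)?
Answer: -5348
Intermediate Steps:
c = 0
T(d, H) = H² (T(d, H) = (0 + H)² = H²)
-24 - 44*T(-3, 11) = -24 - 44*11² = -24 - 44*121 = -24 - 5324 = -5348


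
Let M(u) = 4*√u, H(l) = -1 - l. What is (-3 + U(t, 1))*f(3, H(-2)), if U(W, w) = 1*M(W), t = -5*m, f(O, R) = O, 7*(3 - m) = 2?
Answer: -9 + 12*I*√665/7 ≈ -9.0 + 44.207*I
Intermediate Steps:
m = 19/7 (m = 3 - ⅐*2 = 3 - 2/7 = 19/7 ≈ 2.7143)
t = -95/7 (t = -5*19/7 = -95/7 ≈ -13.571)
U(W, w) = 4*√W (U(W, w) = 1*(4*√W) = 4*√W)
(-3 + U(t, 1))*f(3, H(-2)) = (-3 + 4*√(-95/7))*3 = (-3 + 4*(I*√665/7))*3 = (-3 + 4*I*√665/7)*3 = -9 + 12*I*√665/7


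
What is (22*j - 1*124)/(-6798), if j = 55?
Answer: -181/1133 ≈ -0.15975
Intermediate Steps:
(22*j - 1*124)/(-6798) = (22*55 - 1*124)/(-6798) = (1210 - 124)*(-1/6798) = 1086*(-1/6798) = -181/1133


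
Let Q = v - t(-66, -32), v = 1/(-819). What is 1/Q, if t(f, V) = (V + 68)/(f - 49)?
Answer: 94185/29369 ≈ 3.2070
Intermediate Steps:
t(f, V) = (68 + V)/(-49 + f)
v = -1/819 ≈ -0.0012210
Q = 29369/94185 (Q = -1/819 - (68 - 32)/(-49 - 66) = -1/819 - 36/(-115) = -1/819 - (-1)*36/115 = -1/819 - 1*(-36/115) = -1/819 + 36/115 = 29369/94185 ≈ 0.31182)
1/Q = 1/(29369/94185) = 94185/29369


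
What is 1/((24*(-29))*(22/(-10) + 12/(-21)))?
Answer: 35/67512 ≈ 0.00051843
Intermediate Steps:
1/((24*(-29))*(22/(-10) + 12/(-21))) = 1/(-696*(22*(-1/10) + 12*(-1/21))) = 1/(-696*(-11/5 - 4/7)) = 1/(-696*(-97/35)) = 1/(67512/35) = 35/67512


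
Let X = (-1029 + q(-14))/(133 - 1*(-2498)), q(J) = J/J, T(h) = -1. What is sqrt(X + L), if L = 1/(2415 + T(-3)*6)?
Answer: 3*I*sqrt(21507918971)/704231 ≈ 0.62475*I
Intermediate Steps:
q(J) = 1
L = 1/2409 (L = 1/(2415 - 1*6) = 1/(2415 - 6) = 1/2409 ≈ 0.00041511)
X = -1028/2631 (X = (-1029 + 1)/(133 - 1*(-2498)) = -1028/(133 + 2498) = -1028/2631 ≈ -0.39073)
sqrt(X + L) = sqrt(-1028/2631 + 1/2409) = sqrt(-274869/704231) = 3*I*sqrt(21507918971)/704231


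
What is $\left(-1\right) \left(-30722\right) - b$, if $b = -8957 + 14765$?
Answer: $24914$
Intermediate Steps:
$b = 5808$
$\left(-1\right) \left(-30722\right) - b = \left(-1\right) \left(-30722\right) - 5808 = 30722 - 5808 = 24914$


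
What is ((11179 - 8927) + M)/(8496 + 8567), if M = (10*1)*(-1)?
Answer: 2242/17063 ≈ 0.13140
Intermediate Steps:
M = -10 (M = 10*(-1) = -10)
((11179 - 8927) + M)/(8496 + 8567) = ((11179 - 8927) - 10)/(8496 + 8567) = (2252 - 10)/17063 = 2242*(1/17063) = 2242/17063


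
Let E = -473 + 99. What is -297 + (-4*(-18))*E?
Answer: -27225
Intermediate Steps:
E = -374
-297 + (-4*(-18))*E = -297 - 4*(-18)*(-374) = -297 + 72*(-374) = -297 - 26928 = -27225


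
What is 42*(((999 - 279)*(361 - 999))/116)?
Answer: -166320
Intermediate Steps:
42*(((999 - 279)*(361 - 999))/116) = 42*((720*(-638))*(1/116)) = 42*(-459360*1/116) = 42*(-3960) = -166320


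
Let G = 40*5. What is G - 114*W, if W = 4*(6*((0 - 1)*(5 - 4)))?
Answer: 2936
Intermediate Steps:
G = 200
W = -24 (W = 4*(6*(-1*1)) = 4*(6*(-1)) = 4*(-6) = -24)
G - 114*W = 200 - 114*(-24) = 200 + 2736 = 2936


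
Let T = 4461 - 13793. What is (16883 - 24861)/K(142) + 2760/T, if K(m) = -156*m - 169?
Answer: 3211184/52074893 ≈ 0.061665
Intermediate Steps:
K(m) = -169 - 156*m
T = -9332
(16883 - 24861)/K(142) + 2760/T = (16883 - 24861)/(-169 - 156*142) + 2760/(-9332) = -7978/(-169 - 22152) + 2760*(-1/9332) = -7978/(-22321) - 690/2333 = -7978*(-1/22321) - 690/2333 = 7978/22321 - 690/2333 = 3211184/52074893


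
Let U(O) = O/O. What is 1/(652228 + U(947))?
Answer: 1/652229 ≈ 1.5332e-6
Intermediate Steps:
U(O) = 1
1/(652228 + U(947)) = 1/(652228 + 1) = 1/652229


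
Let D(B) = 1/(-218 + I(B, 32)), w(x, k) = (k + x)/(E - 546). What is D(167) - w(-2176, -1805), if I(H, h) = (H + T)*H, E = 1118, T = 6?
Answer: 114147785/16400956 ≈ 6.9598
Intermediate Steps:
I(H, h) = H*(6 + H) (I(H, h) = (H + 6)*H = (6 + H)*H = H*(6 + H))
w(x, k) = k/572 + x/572 (w(x, k) = (k + x)/(1118 - 546) = (k + x)/572 = (k + x)*(1/572) = k/572 + x/572)
D(B) = 1/(-218 + B*(6 + B))
D(167) - w(-2176, -1805) = 1/(-218 + 167*(6 + 167)) - ((1/572)*(-1805) + (1/572)*(-2176)) = 1/(-218 + 167*173) - (-1805/572 - 544/143) = 1/(-218 + 28891) - 1*(-3981/572) = 1/28673 + 3981/572 = 114147785/16400956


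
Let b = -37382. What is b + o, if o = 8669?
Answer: -28713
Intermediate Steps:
b + o = -37382 + 8669 = -28713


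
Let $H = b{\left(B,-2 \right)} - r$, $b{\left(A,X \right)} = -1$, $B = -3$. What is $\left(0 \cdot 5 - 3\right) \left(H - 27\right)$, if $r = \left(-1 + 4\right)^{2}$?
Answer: $111$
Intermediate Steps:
$r = 9$ ($r = 3^{2} = 9$)
$H = -10$ ($H = -1 - 9 = -10$)
$\left(0 \cdot 5 - 3\right) \left(H - 27\right) = \left(0 \cdot 5 - 3\right) \left(-10 - 27\right) = \left(0 - 3\right) \left(-37\right) = \left(-3\right) \left(-37\right) = 111$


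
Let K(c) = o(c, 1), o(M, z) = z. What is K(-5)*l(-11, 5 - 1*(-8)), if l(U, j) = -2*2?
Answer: -4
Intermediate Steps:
l(U, j) = -4
K(c) = 1
K(-5)*l(-11, 5 - 1*(-8)) = 1*(-4) = -4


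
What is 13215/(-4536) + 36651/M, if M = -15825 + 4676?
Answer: -104527657/16857288 ≈ -6.2007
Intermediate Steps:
M = -11149
13215/(-4536) + 36651/M = 13215/(-4536) + 36651/(-11149) = 13215*(-1/4536) + 36651*(-1/11149) = -4405/1512 - 36651/11149 = -104527657/16857288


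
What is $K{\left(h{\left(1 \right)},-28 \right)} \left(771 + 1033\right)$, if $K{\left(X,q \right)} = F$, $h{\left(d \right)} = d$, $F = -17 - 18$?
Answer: $-63140$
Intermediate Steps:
$F = -35$
$K{\left(X,q \right)} = -35$
$K{\left(h{\left(1 \right)},-28 \right)} \left(771 + 1033\right) = - 35 \left(771 + 1033\right) = \left(-35\right) 1804 = -63140$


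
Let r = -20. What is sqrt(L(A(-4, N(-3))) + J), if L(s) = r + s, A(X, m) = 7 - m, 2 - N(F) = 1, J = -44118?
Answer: 2*I*sqrt(11033) ≈ 210.08*I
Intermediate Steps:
N(F) = 1 (N(F) = 2 - 1*1 = 2 - 1 = 1)
L(s) = -20 + s
sqrt(L(A(-4, N(-3))) + J) = sqrt((-20 + (7 - 1*1)) - 44118) = sqrt((-20 + (7 - 1)) - 44118) = sqrt((-20 + 6) - 44118) = sqrt(-14 - 44118) = sqrt(-44132) = 2*I*sqrt(11033)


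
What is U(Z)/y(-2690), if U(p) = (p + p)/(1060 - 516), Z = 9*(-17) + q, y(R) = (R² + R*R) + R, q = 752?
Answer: 599/3935706720 ≈ 1.5220e-7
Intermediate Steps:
y(R) = R + 2*R² (y(R) = (R² + R²) + R = 2*R² + R = R + 2*R²)
Z = 599 (Z = 9*(-17) + 752 = -153 + 752 = 599)
U(p) = p/272 (U(p) = (2*p)/544 = (2*p)*(1/544) = p/272)
U(Z)/y(-2690) = ((1/272)*599)/((-2690*(1 + 2*(-2690)))) = 599/(272*((-2690*(1 - 5380)))) = 599/(272*((-2690*(-5379)))) = (599/272)/14469510 = (599/272)*(1/14469510) = 599/3935706720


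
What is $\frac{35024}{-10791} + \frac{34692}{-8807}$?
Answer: $- \frac{62074340}{8639667} \approx -7.1848$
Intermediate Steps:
$\frac{35024}{-10791} + \frac{34692}{-8807} = 35024 \left(- \frac{1}{10791}\right) + 34692 \left(- \frac{1}{8807}\right) = - \frac{3184}{981} - \frac{34692}{8807} = - \frac{62074340}{8639667}$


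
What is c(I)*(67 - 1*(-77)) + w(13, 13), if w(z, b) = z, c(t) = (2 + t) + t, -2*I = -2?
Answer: 589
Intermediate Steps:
I = 1 (I = -½*(-2) = 1)
c(t) = 2 + 2*t
c(I)*(67 - 1*(-77)) + w(13, 13) = (2 + 2*1)*(67 - 1*(-77)) + 13 = (2 + 2)*(67 + 77) + 13 = 4*144 + 13 = 576 + 13 = 589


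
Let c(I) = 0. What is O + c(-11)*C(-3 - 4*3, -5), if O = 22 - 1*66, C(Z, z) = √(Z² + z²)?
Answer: -44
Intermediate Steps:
O = -44 (O = 22 - 66 = -44)
O + c(-11)*C(-3 - 4*3, -5) = -44 + 0*√((-3 - 4*3)² + (-5)²) = -44 + 0*√((-3 - 12)² + 25) = -44 + 0*√((-15)² + 25) = -44 + 0*√(225 + 25) = -44 + 0*√250 = -44 + 0*(5*√10) = -44 + 0 = -44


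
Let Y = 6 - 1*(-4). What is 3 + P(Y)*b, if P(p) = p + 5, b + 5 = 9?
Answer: 63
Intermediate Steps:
b = 4 (b = -5 + 9 = 4)
Y = 10 (Y = 6 + 4 = 10)
P(p) = 5 + p
3 + P(Y)*b = 3 + (5 + 10)*4 = 3 + 15*4 = 3 + 60 = 63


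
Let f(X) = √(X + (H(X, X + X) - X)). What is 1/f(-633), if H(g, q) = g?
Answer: -I*√633/633 ≈ -0.039746*I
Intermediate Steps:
f(X) = √X (f(X) = √(X + (X - X)) = √(X + 0) = √X)
1/f(-633) = 1/(√(-633)) = 1/(I*√633) = -I*√633/633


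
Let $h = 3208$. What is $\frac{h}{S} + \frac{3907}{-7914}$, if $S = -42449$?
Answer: $- \frac{191236355}{335941386} \approx -0.56925$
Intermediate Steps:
$\frac{h}{S} + \frac{3907}{-7914} = \frac{3208}{-42449} + \frac{3907}{-7914} = 3208 \left(- \frac{1}{42449}\right) + 3907 \left(- \frac{1}{7914}\right) = - \frac{3208}{42449} - \frac{3907}{7914} = - \frac{191236355}{335941386}$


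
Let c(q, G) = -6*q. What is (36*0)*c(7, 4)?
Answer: 0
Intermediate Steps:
(36*0)*c(7, 4) = (36*0)*(-6*7) = 0*(-42) = 0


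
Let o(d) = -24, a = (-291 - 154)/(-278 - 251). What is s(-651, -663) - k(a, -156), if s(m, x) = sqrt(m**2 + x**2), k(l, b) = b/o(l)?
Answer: -13/2 + 3*sqrt(95930) ≈ 922.68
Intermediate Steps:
a = 445/529 (a = -445/(-529) = -445*(-1/529) = 445/529 ≈ 0.84121)
k(l, b) = -b/24 (k(l, b) = b/(-24) = b*(-1/24) = -b/24)
s(-651, -663) - k(a, -156) = sqrt((-651)**2 + (-663)**2) - (-1)*(-156)/24 = sqrt(423801 + 439569) - 1*13/2 = sqrt(863370) - 13/2 = 3*sqrt(95930) - 13/2 = -13/2 + 3*sqrt(95930)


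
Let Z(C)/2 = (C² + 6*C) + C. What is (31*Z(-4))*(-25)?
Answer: 18600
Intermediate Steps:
Z(C) = 2*C² + 14*C (Z(C) = 2*((C² + 6*C) + C) = 2*(C² + 7*C) = 2*C² + 14*C)
(31*Z(-4))*(-25) = (31*(2*(-4)*(7 - 4)))*(-25) = (31*(2*(-4)*3))*(-25) = (31*(-24))*(-25) = -744*(-25) = 18600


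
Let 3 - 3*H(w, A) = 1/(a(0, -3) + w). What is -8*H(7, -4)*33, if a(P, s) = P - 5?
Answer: -220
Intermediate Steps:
a(P, s) = -5 + P
H(w, A) = 1 - 1/(3*(-5 + w)) (H(w, A) = 1 - 1/(3*((-5 + 0) + w)) = 1 - 1/(3*(-5 + w)))
-8*H(7, -4)*33 = -8*(-16/3 + 7)/(-5 + 7)*33 = -8*5/(2*3)*33 = -4*5/3*33 = -8*⅚*33 = -20/3*33 = -220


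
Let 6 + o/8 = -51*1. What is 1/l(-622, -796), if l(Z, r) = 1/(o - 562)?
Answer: -1018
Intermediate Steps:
o = -456 (o = -48 + 8*(-51*1) = -48 + 8*(-51) = -48 - 408 = -456)
l(Z, r) = -1/1018 (l(Z, r) = 1/(-456 - 562) = 1/(-1018) = -1/1018)
1/l(-622, -796) = 1/(-1/1018) = -1018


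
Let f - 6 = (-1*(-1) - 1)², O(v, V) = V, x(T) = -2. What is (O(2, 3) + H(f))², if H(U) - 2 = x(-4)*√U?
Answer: 49 - 20*√6 ≈ 0.010205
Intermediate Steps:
f = 6 (f = 6 + (-1*(-1) - 1)² = 6 + (1 - 1)² = 6 + 0² = 6 + 0 = 6)
H(U) = 2 - 2*√U
(O(2, 3) + H(f))² = (3 + (2 - 2*√6))² = (5 - 2*√6)²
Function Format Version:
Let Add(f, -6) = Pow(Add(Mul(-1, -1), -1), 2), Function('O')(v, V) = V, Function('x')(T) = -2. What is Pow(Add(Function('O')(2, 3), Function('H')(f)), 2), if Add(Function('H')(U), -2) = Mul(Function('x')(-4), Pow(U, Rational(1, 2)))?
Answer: Add(49, Mul(-20, Pow(6, Rational(1, 2)))) ≈ 0.010205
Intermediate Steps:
f = 6 (f = Add(6, Pow(Add(Mul(-1, -1), -1), 2)) = Add(6, Pow(Add(1, -1), 2)) = Add(6, Pow(0, 2)) = Add(6, 0) = 6)
Function('H')(U) = Add(2, Mul(-2, Pow(U, Rational(1, 2))))
Pow(Add(Function('O')(2, 3), Function('H')(f)), 2) = Pow(Add(3, Add(2, Mul(-2, Pow(6, Rational(1, 2))))), 2) = Pow(Add(5, Mul(-2, Pow(6, Rational(1, 2)))), 2)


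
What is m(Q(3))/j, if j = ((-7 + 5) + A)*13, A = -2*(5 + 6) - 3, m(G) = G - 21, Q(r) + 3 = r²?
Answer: 5/117 ≈ 0.042735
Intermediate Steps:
Q(r) = -3 + r²
m(G) = -21 + G
A = -25 (A = -2*11 - 3 = -22 - 3 = -25)
j = -351 (j = ((-7 + 5) - 25)*13 = (-2 - 25)*13 = -27*13 = -351)
m(Q(3))/j = (-21 + (-3 + 3²))/(-351) = (-21 + (-3 + 9))*(-1/351) = (-21 + 6)*(-1/351) = -15*(-1/351) = 5/117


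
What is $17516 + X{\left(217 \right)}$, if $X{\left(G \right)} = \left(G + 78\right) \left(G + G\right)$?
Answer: $145546$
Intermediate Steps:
$X{\left(G \right)} = 2 G \left(78 + G\right)$ ($X{\left(G \right)} = \left(78 + G\right) 2 G = 2 G \left(78 + G\right)$)
$17516 + X{\left(217 \right)} = 17516 + 2 \cdot 217 \left(78 + 217\right) = 17516 + 2 \cdot 217 \cdot 295 = 17516 + 128030 = 145546$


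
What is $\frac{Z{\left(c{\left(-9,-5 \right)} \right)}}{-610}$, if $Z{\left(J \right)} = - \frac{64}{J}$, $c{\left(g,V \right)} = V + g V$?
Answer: $\frac{4}{1525} \approx 0.002623$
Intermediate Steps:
$c{\left(g,V \right)} = V + V g$
$\frac{Z{\left(c{\left(-9,-5 \right)} \right)}}{-610} = \frac{\left(-64\right) \frac{1}{\left(-5\right) \left(1 - 9\right)}}{-610} = - \frac{64}{\left(-5\right) \left(-8\right)} \left(- \frac{1}{610}\right) = - \frac{64}{40} \left(- \frac{1}{610}\right) = \left(-64\right) \frac{1}{40} \left(- \frac{1}{610}\right) = \left(- \frac{8}{5}\right) \left(- \frac{1}{610}\right) = \frac{4}{1525}$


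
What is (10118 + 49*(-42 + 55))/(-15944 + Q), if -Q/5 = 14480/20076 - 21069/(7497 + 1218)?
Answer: -4480285635/6638370497 ≈ -0.67491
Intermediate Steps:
Q = 3533191/416577 (Q = -5*(14480/20076 - 21069/(7497 + 1218)) = -5*(14480*(1/20076) - 21069/8715) = -5*(3620/5019 - 21069*1/8715) = -5*(3620/5019 - 7023/2905) = -5*(-3533191/2082885) = 3533191/416577 ≈ 8.4815)
(10118 + 49*(-42 + 55))/(-15944 + Q) = (10118 + 49*(-42 + 55))/(-15944 + 3533191/416577) = (10118 + 49*13)/(-6638370497/416577) = (10118 + 637)*(-416577/6638370497) = 10755*(-416577/6638370497) = -4480285635/6638370497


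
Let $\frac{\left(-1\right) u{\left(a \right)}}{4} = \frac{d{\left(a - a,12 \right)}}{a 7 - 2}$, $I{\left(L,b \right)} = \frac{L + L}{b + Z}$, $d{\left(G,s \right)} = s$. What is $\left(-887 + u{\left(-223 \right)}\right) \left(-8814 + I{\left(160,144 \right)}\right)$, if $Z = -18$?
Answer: $\frac{85509327514}{10941} \approx 7.8155 \cdot 10^{6}$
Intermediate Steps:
$I{\left(L,b \right)} = \frac{2 L}{-18 + b}$ ($I{\left(L,b \right)} = \frac{L + L}{b - 18} = \frac{2 L}{-18 + b}$)
$u{\left(a \right)} = - \frac{48}{-2 + 7 a}$ ($u{\left(a \right)} = - 4 \frac{12}{a 7 - 2} = - 4 \frac{12}{7 a - 2} = - 4 \frac{12}{-2 + 7 a} = - \frac{48}{-2 + 7 a}$)
$\left(-887 + u{\left(-223 \right)}\right) \left(-8814 + I{\left(160,144 \right)}\right) = \left(-887 - \frac{48}{-2 + 7 \left(-223\right)}\right) \left(-8814 + 2 \cdot 160 \frac{1}{-18 + 144}\right) = \left(-887 - \frac{48}{-2 - 1561}\right) \left(-8814 + 2 \cdot 160 \cdot \frac{1}{126}\right) = \left(-887 - \frac{48}{-1563}\right) \left(-8814 + 2 \cdot 160 \cdot \frac{1}{126}\right) = \left(-887 - - \frac{16}{521}\right) \left(-8814 + \frac{160}{63}\right) = \left(-887 + \frac{16}{521}\right) \left(- \frac{555122}{63}\right) = \left(- \frac{462111}{521}\right) \left(- \frac{555122}{63}\right) = \frac{85509327514}{10941}$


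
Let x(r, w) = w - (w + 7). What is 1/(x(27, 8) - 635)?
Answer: -1/642 ≈ -0.0015576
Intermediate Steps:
x(r, w) = -7 (x(r, w) = w - (7 + w) = w + (-7 - w) = -7)
1/(x(27, 8) - 635) = 1/(-7 - 635) = 1/(-642) = -1/642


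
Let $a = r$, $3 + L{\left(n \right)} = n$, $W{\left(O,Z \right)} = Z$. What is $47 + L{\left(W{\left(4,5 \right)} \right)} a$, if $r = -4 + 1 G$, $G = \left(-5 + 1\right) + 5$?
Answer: $41$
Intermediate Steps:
$G = 1$ ($G = -4 + 5 = 1$)
$r = -3$ ($r = -4 + 1 \cdot 1 = -4 + 1 = -3$)
$L{\left(n \right)} = -3 + n$
$a = -3$
$47 + L{\left(W{\left(4,5 \right)} \right)} a = 47 + \left(-3 + 5\right) \left(-3\right) = 47 + 2 \left(-3\right) = 47 - 6 = 41$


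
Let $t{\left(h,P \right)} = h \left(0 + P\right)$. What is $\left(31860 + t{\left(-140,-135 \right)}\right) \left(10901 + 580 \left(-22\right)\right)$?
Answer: $-94362840$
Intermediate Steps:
$t{\left(h,P \right)} = P h$ ($t{\left(h,P \right)} = h P = P h$)
$\left(31860 + t{\left(-140,-135 \right)}\right) \left(10901 + 580 \left(-22\right)\right) = \left(31860 - -18900\right) \left(10901 + 580 \left(-22\right)\right) = \left(31860 + 18900\right) \left(10901 - 12760\right) = 50760 \left(-1859\right) = -94362840$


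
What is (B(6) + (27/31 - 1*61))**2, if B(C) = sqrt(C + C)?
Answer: 3486028/961 - 7456*sqrt(3)/31 ≈ 3210.9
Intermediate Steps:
B(C) = sqrt(2)*sqrt(C) (B(C) = sqrt(2*C) = sqrt(2)*sqrt(C))
(B(6) + (27/31 - 1*61))**2 = (sqrt(2)*sqrt(6) + (27/31 - 1*61))**2 = (2*sqrt(3) + (27*(1/31) - 61))**2 = (2*sqrt(3) + (27/31 - 61))**2 = (2*sqrt(3) - 1864/31)**2 = (-1864/31 + 2*sqrt(3))**2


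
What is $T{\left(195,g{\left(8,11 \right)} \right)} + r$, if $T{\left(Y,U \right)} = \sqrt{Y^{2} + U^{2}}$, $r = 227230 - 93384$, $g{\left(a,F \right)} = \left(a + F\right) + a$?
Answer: $133846 + 3 \sqrt{4306} \approx 1.3404 \cdot 10^{5}$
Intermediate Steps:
$g{\left(a,F \right)} = F + 2 a$ ($g{\left(a,F \right)} = \left(F + a\right) + a = F + 2 a$)
$r = 133846$ ($r = 227230 - 93384 = 133846$)
$T{\left(Y,U \right)} = \sqrt{U^{2} + Y^{2}}$
$T{\left(195,g{\left(8,11 \right)} \right)} + r = \sqrt{\left(11 + 2 \cdot 8\right)^{2} + 195^{2}} + 133846 = \sqrt{\left(11 + 16\right)^{2} + 38025} + 133846 = \sqrt{27^{2} + 38025} + 133846 = \sqrt{729 + 38025} + 133846 = \sqrt{38754} + 133846 = 3 \sqrt{4306} + 133846 = 133846 + 3 \sqrt{4306}$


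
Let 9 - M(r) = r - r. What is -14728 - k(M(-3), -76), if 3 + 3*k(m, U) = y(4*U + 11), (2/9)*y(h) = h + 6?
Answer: -28593/2 ≈ -14297.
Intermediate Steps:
M(r) = 9 (M(r) = 9 - (r - r) = 9 - 1*0 = 9 + 0 = 9)
y(h) = 27 + 9*h/2 (y(h) = 9*(h + 6)/2 = 9*(6 + h)/2 = 27 + 9*h/2)
k(m, U) = 49/2 + 6*U (k(m, U) = -1 + (27 + 9*(4*U + 11)/2)/3 = -1 + (27 + 9*(11 + 4*U)/2)/3 = -1 + (27 + (99/2 + 18*U))/3 = -1 + (153/2 + 18*U)/3 = -1 + (51/2 + 6*U) = 49/2 + 6*U)
-14728 - k(M(-3), -76) = -14728 - (49/2 + 6*(-76)) = -14728 - (49/2 - 456) = -14728 - 1*(-863/2) = -14728 + 863/2 = -28593/2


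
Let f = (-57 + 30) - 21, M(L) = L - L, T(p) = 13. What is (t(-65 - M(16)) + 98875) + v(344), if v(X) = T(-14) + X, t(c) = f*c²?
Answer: -103568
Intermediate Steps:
M(L) = 0
f = -48 (f = -27 - 21 = -48)
t(c) = -48*c²
v(X) = 13 + X
(t(-65 - M(16)) + 98875) + v(344) = (-48*(-65 - 1*0)² + 98875) + (13 + 344) = (-48*(-65 + 0)² + 98875) + 357 = (-48*(-65)² + 98875) + 357 = (-48*4225 + 98875) + 357 = (-202800 + 98875) + 357 = -103925 + 357 = -103568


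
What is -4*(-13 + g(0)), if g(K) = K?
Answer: 52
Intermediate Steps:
-4*(-13 + g(0)) = -4*(-13 + 0) = -4*(-13) = 52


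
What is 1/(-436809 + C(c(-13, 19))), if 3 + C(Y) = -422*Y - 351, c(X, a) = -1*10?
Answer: -1/432943 ≈ -2.3098e-6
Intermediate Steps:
c(X, a) = -10
C(Y) = -354 - 422*Y (C(Y) = -3 + (-422*Y - 351) = -3 + (-351 - 422*Y) = -354 - 422*Y)
1/(-436809 + C(c(-13, 19))) = 1/(-436809 + (-354 - 422*(-10))) = 1/(-436809 + (-354 + 4220)) = 1/(-436809 + 3866) = 1/(-432943) = -1/432943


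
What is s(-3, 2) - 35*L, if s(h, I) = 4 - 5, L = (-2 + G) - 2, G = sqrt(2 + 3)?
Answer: 139 - 35*sqrt(5) ≈ 60.738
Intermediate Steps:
G = sqrt(5) ≈ 2.2361
L = -4 + sqrt(5) (L = (-2 + sqrt(5)) - 2 = -4 + sqrt(5) ≈ -1.7639)
s(h, I) = -1
s(-3, 2) - 35*L = -1 - 35*(-4 + sqrt(5)) = -1 + (140 - 35*sqrt(5)) = 139 - 35*sqrt(5)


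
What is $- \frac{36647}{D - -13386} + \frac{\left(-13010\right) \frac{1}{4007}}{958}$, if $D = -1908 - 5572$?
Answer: $- \frac{70376947921}{11335698818} \approx -6.2084$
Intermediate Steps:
$D = -7480$ ($D = -1908 - 5572 = -7480$)
$- \frac{36647}{D - -13386} + \frac{\left(-13010\right) \frac{1}{4007}}{958} = - \frac{36647}{-7480 - -13386} + \frac{\left(-13010\right) \frac{1}{4007}}{958} = - \frac{36647}{-7480 + 13386} + \left(-13010\right) \frac{1}{4007} \cdot \frac{1}{958} = - \frac{36647}{5906} - \frac{6505}{1919353} = - \frac{70376947921}{11335698818}$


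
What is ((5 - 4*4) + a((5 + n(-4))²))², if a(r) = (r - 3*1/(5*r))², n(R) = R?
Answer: 73441/625 ≈ 117.51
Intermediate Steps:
a(r) = (r - 3/(5*r))²
((5 - 4*4) + a((5 + n(-4))²))² = ((5 - 4*4) + (-3 + 5*((5 - 4)²)²)²/(25*((5 - 4)²)²))² = ((5 - 16) + (-3 + 5*(1²)²)²/(25*(1²)²))² = (-11 + (1/25)*(-3 + 5*1²)²/1²)² = (-11 + (1/25)*1*(-3 + 5*1)²)² = (-11 + (1/25)*1*(-3 + 5)²)² = (-11 + (1/25)*1*2²)² = (-11 + (1/25)*1*4)² = (-11 + 4/25)² = (-271/25)² = 73441/625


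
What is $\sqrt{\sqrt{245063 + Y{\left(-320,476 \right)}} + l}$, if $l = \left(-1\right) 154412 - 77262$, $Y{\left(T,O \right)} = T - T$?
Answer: $\sqrt{-231674 + \sqrt{245063}} \approx 480.81 i$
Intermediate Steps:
$Y{\left(T,O \right)} = 0$
$l = -231674$ ($l = -154412 - 77262 = -231674$)
$\sqrt{\sqrt{245063 + Y{\left(-320,476 \right)}} + l} = \sqrt{\sqrt{245063 + 0} - 231674} = \sqrt{\sqrt{245063} - 231674} = \sqrt{-231674 + \sqrt{245063}}$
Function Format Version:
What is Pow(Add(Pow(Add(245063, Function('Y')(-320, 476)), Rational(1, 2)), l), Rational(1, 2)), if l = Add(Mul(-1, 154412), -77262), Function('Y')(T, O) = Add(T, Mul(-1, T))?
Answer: Pow(Add(-231674, Pow(245063, Rational(1, 2))), Rational(1, 2)) ≈ Mul(480.81, I)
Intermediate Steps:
Function('Y')(T, O) = 0
l = -231674 (l = Add(-154412, -77262) = -231674)
Pow(Add(Pow(Add(245063, Function('Y')(-320, 476)), Rational(1, 2)), l), Rational(1, 2)) = Pow(Add(Pow(Add(245063, 0), Rational(1, 2)), -231674), Rational(1, 2)) = Pow(Add(Pow(245063, Rational(1, 2)), -231674), Rational(1, 2)) = Pow(Add(-231674, Pow(245063, Rational(1, 2))), Rational(1, 2))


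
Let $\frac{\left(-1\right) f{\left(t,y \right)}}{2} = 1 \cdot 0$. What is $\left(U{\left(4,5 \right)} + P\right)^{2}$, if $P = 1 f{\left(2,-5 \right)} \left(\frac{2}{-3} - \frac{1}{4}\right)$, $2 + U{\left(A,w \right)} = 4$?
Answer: $4$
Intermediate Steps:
$f{\left(t,y \right)} = 0$ ($f{\left(t,y \right)} = - 2 \cdot 1 \cdot 0 = \left(-2\right) 0 = 0$)
$U{\left(A,w \right)} = 2$ ($U{\left(A,w \right)} = -2 + 4 = 2$)
$P = 0$ ($P = 1 \cdot 0 \left(\frac{2}{-3} - \frac{1}{4}\right) = 0 \left(2 \left(- \frac{1}{3}\right) - \frac{1}{4}\right) = 0 \left(- \frac{2}{3} - \frac{1}{4}\right) = 0 \left(- \frac{11}{12}\right) = 0$)
$\left(U{\left(4,5 \right)} + P\right)^{2} = \left(2 + 0\right)^{2} = 2^{2} = 4$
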